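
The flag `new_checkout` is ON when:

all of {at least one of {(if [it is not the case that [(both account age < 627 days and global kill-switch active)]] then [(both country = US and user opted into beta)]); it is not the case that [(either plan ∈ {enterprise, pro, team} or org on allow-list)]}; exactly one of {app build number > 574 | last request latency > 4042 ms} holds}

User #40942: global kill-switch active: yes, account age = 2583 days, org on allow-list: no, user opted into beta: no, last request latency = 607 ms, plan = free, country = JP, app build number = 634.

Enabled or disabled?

Atomic conditions:
  account age < 627 days: 2583 < 627 is false
  global kill-switch active: yes → true
  country = US: JP == US is false
  user opted into beta: no → false
  plan ∈ {enterprise, pro, team}: free is not in the set → false
  org on allow-list: no → false
  app build number > 574: 634 > 574 is true
  last request latency > 4042 ms: 607 > 4042 is false
Combine:
[1.1.1.1] false AND true = false
[1.1.1] NOT false = true
[1.1.2] false AND false = false
[1.1] true → false = false
[1.2.1] false OR false = false
[1.2] NOT false = true
[1] false OR true = true
[2] exactly-one(true, false) = true
[root] true AND true = true
Overall: true → enabled

Enabled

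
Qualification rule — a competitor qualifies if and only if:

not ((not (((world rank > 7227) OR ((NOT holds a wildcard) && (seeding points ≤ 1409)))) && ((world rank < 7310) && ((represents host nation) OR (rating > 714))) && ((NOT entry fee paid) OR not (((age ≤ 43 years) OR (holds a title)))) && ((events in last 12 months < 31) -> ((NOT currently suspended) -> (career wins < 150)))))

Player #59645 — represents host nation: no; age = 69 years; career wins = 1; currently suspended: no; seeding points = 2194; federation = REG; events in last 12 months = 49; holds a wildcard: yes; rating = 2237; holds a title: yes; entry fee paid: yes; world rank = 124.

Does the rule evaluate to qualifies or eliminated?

Qualifies

Atomic conditions:
  world rank > 7227: 124 > 7227 is false
  NOT holds a wildcard: yes → false
  seeding points ≤ 1409: 2194 ≤ 1409 is false
  world rank < 7310: 124 < 7310 is true
  represents host nation: no → false
  rating > 714: 2237 > 714 is true
  NOT entry fee paid: yes → false
  age ≤ 43 years: 69 ≤ 43 is false
  holds a title: yes → true
  events in last 12 months < 31: 49 < 31 is false
  NOT currently suspended: no → true
  career wins < 150: 1 < 150 is true
Combine:
[1.1.1.2] false AND false = false
[1.1.1] false OR false = false
[1.1] NOT false = true
[1.2.2] false OR true = true
[1.2] true AND true = true
[1.3.2.1] false OR true = true
[1.3.2] NOT true = false
[1.3] false OR false = false
[1.4.2] true → true = true
[1.4] false → true (antecedent false ⇒ implication holds) = true
[1] true AND true AND false AND true = false
[root] NOT false = true
Overall: true → qualifies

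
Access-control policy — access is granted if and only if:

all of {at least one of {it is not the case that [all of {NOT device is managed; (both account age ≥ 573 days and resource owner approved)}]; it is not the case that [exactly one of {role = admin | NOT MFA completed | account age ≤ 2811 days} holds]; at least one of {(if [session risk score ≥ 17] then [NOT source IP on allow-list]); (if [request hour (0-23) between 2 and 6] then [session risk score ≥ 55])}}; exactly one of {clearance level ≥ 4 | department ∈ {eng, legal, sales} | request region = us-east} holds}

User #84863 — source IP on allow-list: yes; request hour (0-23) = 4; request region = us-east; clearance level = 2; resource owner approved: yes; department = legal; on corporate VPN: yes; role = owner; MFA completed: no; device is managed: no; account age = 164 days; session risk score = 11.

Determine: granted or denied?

Atomic conditions:
  NOT device is managed: no → true
  account age ≥ 573 days: 164 ≥ 573 is false
  resource owner approved: yes → true
  role = admin: owner == admin is false
  NOT MFA completed: no → true
  account age ≤ 2811 days: 164 ≤ 2811 is true
  session risk score ≥ 17: 11 ≥ 17 is false
  NOT source IP on allow-list: yes → false
  request hour (0-23) between 2 and 6: 4 in [2, 6] is true
  session risk score ≥ 55: 11 ≥ 55 is false
  clearance level ≥ 4: 2 ≥ 4 is false
  department ∈ {eng, legal, sales}: legal is in the set → true
  request region = us-east: us-east == us-east is true
Combine:
[1.1.1.2] false AND true = false
[1.1.1] true AND false = false
[1.1] NOT false = true
[1.2.1] exactly-one(false, true, true) = false
[1.2] NOT false = true
[1.3.1] false → false (antecedent false ⇒ implication holds) = true
[1.3.2] true → false = false
[1.3] true OR false = true
[1] true OR true OR true = true
[2] exactly-one(false, true, true) = false
[root] true AND false = false
Overall: false → denied

Denied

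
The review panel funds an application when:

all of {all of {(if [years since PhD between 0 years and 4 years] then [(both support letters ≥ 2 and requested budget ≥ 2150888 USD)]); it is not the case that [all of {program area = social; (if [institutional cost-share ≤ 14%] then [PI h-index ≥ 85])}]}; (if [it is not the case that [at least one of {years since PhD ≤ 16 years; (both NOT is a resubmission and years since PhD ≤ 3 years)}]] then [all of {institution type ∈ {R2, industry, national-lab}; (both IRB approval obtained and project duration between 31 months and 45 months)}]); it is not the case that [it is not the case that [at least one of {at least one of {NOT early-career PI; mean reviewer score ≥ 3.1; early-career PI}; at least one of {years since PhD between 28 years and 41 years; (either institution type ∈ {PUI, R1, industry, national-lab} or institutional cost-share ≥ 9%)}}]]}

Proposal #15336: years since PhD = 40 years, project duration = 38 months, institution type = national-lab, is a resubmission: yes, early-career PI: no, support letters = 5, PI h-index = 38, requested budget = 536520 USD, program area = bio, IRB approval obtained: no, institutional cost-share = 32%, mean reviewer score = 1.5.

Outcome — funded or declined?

Atomic conditions:
  years since PhD between 0 years and 4 years: 40 in [0, 4] is false
  support letters ≥ 2: 5 ≥ 2 is true
  requested budget ≥ 2150888 USD: 536520 ≥ 2150888 is false
  program area = social: bio == social is false
  institutional cost-share ≤ 14%: 32 ≤ 14 is false
  PI h-index ≥ 85: 38 ≥ 85 is false
  years since PhD ≤ 16 years: 40 ≤ 16 is false
  NOT is a resubmission: yes → false
  years since PhD ≤ 3 years: 40 ≤ 3 is false
  institution type ∈ {R2, industry, national-lab}: national-lab is in the set → true
  IRB approval obtained: no → false
  project duration between 31 months and 45 months: 38 in [31, 45] is true
  NOT early-career PI: no → true
  mean reviewer score ≥ 3.1: 1.5 ≥ 3.1 is false
  early-career PI: no → false
  years since PhD between 28 years and 41 years: 40 in [28, 41] is true
  institution type ∈ {PUI, R1, industry, national-lab}: national-lab is in the set → true
  institutional cost-share ≥ 9%: 32 ≥ 9 is true
Combine:
[1.1.2] true AND false = false
[1.1] false → false (antecedent false ⇒ implication holds) = true
[1.2.1.2] false → false (antecedent false ⇒ implication holds) = true
[1.2.1] false AND true = false
[1.2] NOT false = true
[1] true AND true = true
[2.1.1.2] false AND false = false
[2.1.1] false OR false = false
[2.1] NOT false = true
[2.2.2] false AND true = false
[2.2] true AND false = false
[2] true → false = false
[3.1.1.1] true OR false OR false = true
[3.1.1.2.2] true OR true = true
[3.1.1.2] true OR true = true
[3.1.1] true OR true = true
[3.1] NOT true = false
[3] NOT false = true
[root] true AND false AND true = false
Overall: false → declined

Declined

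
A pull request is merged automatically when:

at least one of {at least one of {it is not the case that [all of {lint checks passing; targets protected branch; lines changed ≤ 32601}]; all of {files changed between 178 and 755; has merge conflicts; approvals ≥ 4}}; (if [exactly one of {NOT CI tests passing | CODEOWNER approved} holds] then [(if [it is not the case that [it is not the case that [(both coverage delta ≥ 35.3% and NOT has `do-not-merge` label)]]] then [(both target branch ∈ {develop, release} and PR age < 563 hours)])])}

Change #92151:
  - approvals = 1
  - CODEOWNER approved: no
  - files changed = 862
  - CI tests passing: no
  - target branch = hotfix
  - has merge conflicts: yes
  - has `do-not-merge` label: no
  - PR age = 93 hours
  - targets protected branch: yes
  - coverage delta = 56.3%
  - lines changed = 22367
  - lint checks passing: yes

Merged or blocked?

Atomic conditions:
  lint checks passing: yes → true
  targets protected branch: yes → true
  lines changed ≤ 32601: 22367 ≤ 32601 is true
  files changed between 178 and 755: 862 in [178, 755] is false
  has merge conflicts: yes → true
  approvals ≥ 4: 1 ≥ 4 is false
  NOT CI tests passing: no → true
  CODEOWNER approved: no → false
  coverage delta ≥ 35.3%: 56.3 ≥ 35.3 is true
  NOT has `do-not-merge` label: no → true
  target branch ∈ {develop, release}: hotfix is not in the set → false
  PR age < 563 hours: 93 < 563 is true
Combine:
[1.1.1] true AND true AND true = true
[1.1] NOT true = false
[1.2] false AND true AND false = false
[1] false OR false = false
[2.1] exactly-one(true, false) = true
[2.2.1.1.1] true AND true = true
[2.2.1.1] NOT true = false
[2.2.1] NOT false = true
[2.2.2] false AND true = false
[2.2] true → false = false
[2] true → false = false
[root] false OR false = false
Overall: false → blocked

Blocked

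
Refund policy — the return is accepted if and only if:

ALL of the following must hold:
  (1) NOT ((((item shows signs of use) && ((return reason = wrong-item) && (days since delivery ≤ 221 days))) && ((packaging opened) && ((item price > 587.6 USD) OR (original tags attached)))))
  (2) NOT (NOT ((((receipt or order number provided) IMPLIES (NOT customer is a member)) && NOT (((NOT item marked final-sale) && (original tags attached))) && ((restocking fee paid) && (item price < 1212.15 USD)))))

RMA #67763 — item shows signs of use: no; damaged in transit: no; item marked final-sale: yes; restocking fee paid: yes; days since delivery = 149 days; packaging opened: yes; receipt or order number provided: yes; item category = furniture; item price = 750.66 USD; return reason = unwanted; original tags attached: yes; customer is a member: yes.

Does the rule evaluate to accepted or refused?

Refused

Atomic conditions:
  item shows signs of use: no → false
  return reason = wrong-item: unwanted == wrong-item is false
  days since delivery ≤ 221 days: 149 ≤ 221 is true
  packaging opened: yes → true
  item price > 587.6 USD: 750.66 > 587.6 is true
  original tags attached: yes → true
  receipt or order number provided: yes → true
  NOT customer is a member: yes → false
  NOT item marked final-sale: yes → false
  restocking fee paid: yes → true
  item price < 1212.15 USD: 750.66 < 1212.15 is true
Combine:
[1.1.1.2] false AND true = false
[1.1.1] false AND false = false
[1.1.2.2] true OR true = true
[1.1.2] true AND true = true
[1.1] false AND true = false
[1] NOT false = true
[2.1.1.1] true → false = false
[2.1.1.2.1] false AND true = false
[2.1.1.2] NOT false = true
[2.1.1.3] true AND true = true
[2.1.1] false AND true AND true = false
[2.1] NOT false = true
[2] NOT true = false
[root] true AND false = false
Overall: false → refused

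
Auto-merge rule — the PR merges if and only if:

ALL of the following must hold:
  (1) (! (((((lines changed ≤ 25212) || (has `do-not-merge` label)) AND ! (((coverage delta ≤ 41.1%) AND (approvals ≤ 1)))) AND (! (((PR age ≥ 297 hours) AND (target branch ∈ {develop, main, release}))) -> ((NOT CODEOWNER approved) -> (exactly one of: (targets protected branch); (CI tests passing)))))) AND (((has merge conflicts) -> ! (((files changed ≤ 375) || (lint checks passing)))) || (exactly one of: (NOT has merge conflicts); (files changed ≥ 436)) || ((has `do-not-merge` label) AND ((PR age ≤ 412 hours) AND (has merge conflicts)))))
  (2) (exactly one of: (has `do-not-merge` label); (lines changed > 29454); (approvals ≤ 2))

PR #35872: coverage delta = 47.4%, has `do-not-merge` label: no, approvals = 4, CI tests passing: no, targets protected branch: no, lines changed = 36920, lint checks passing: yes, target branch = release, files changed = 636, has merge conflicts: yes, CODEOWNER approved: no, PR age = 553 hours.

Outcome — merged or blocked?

Merged

Atomic conditions:
  lines changed ≤ 25212: 36920 ≤ 25212 is false
  has `do-not-merge` label: no → false
  coverage delta ≤ 41.1%: 47.4 ≤ 41.1 is false
  approvals ≤ 1: 4 ≤ 1 is false
  PR age ≥ 297 hours: 553 ≥ 297 is true
  target branch ∈ {develop, main, release}: release is in the set → true
  NOT CODEOWNER approved: no → true
  targets protected branch: no → false
  CI tests passing: no → false
  has merge conflicts: yes → true
  files changed ≤ 375: 636 ≤ 375 is false
  lint checks passing: yes → true
  NOT has merge conflicts: yes → false
  files changed ≥ 436: 636 ≥ 436 is true
  PR age ≤ 412 hours: 553 ≤ 412 is false
  lines changed > 29454: 36920 > 29454 is true
  approvals ≤ 2: 4 ≤ 2 is false
Combine:
[1.1.1.1.1] false OR false = false
[1.1.1.1.2.1] false AND false = false
[1.1.1.1.2] NOT false = true
[1.1.1.1] false AND true = false
[1.1.1.2.1.1] true AND true = true
[1.1.1.2.1] NOT true = false
[1.1.1.2.2.2] exactly-one(false, false) = false
[1.1.1.2.2] true → false = false
[1.1.1.2] false → false (antecedent false ⇒ implication holds) = true
[1.1.1] false AND true = false
[1.1] NOT false = true
[1.2.1.2.1] false OR true = true
[1.2.1.2] NOT true = false
[1.2.1] true → false = false
[1.2.2] exactly-one(false, true) = true
[1.2.3.2] false AND true = false
[1.2.3] false AND false = false
[1.2] false OR true OR false = true
[1] true AND true = true
[2] exactly-one(false, true, false) = true
[root] true AND true = true
Overall: true → merged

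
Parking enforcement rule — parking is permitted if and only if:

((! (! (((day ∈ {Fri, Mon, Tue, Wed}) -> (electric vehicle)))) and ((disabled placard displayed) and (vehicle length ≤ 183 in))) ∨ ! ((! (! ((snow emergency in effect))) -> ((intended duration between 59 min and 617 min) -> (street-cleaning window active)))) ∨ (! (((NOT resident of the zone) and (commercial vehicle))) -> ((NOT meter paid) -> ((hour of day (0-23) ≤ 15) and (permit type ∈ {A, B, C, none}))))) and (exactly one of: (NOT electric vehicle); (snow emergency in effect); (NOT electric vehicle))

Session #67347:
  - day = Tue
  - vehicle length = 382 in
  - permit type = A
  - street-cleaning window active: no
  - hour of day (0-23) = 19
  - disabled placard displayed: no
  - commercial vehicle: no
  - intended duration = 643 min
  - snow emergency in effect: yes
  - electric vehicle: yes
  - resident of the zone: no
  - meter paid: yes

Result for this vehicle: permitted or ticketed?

Permitted

Atomic conditions:
  day ∈ {Fri, Mon, Tue, Wed}: Tue is in the set → true
  electric vehicle: yes → true
  disabled placard displayed: no → false
  vehicle length ≤ 183 in: 382 ≤ 183 is false
  snow emergency in effect: yes → true
  intended duration between 59 min and 617 min: 643 in [59, 617] is false
  street-cleaning window active: no → false
  NOT resident of the zone: no → true
  commercial vehicle: no → false
  NOT meter paid: yes → false
  hour of day (0-23) ≤ 15: 19 ≤ 15 is false
  permit type ∈ {A, B, C, none}: A is in the set → true
  NOT electric vehicle: yes → false
Combine:
[1.1.1.1.1] true → true = true
[1.1.1.1] NOT true = false
[1.1.1] NOT false = true
[1.1.2] false AND false = false
[1.1] true AND false = false
[1.2.1.1.1] NOT true = false
[1.2.1.1] NOT false = true
[1.2.1.2] false → false (antecedent false ⇒ implication holds) = true
[1.2.1] true → true = true
[1.2] NOT true = false
[1.3.1.1] true AND false = false
[1.3.1] NOT false = true
[1.3.2.2] false AND true = false
[1.3.2] false → false (antecedent false ⇒ implication holds) = true
[1.3] true → true = true
[1] false OR false OR true = true
[2] exactly-one(false, true, false) = true
[root] true AND true = true
Overall: true → permitted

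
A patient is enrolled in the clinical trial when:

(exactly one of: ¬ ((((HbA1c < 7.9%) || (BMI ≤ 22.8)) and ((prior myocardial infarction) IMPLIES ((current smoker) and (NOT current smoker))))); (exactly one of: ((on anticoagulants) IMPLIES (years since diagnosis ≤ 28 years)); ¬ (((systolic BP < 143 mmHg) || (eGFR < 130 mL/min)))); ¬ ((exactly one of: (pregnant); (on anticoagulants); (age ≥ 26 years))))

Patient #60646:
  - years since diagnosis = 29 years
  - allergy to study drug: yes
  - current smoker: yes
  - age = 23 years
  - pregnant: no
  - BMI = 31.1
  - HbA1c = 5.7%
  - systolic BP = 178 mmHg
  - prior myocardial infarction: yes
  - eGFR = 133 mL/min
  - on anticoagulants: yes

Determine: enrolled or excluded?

Atomic conditions:
  HbA1c < 7.9%: 5.7 < 7.9 is true
  BMI ≤ 22.8: 31.1 ≤ 22.8 is false
  prior myocardial infarction: yes → true
  current smoker: yes → true
  NOT current smoker: yes → false
  on anticoagulants: yes → true
  years since diagnosis ≤ 28 years: 29 ≤ 28 is false
  systolic BP < 143 mmHg: 178 < 143 is false
  eGFR < 130 mL/min: 133 < 130 is false
  pregnant: no → false
  age ≥ 26 years: 23 ≥ 26 is false
Combine:
[1.1.1] true OR false = true
[1.1.2.2] true AND false = false
[1.1.2] true → false = false
[1.1] true AND false = false
[1] NOT false = true
[2.1] true → false = false
[2.2.1] false OR false = false
[2.2] NOT false = true
[2] exactly-one(false, true) = true
[3.1] exactly-one(false, true, false) = true
[3] NOT true = false
[root] exactly-one(true, true, false) = false
Overall: false → excluded

Excluded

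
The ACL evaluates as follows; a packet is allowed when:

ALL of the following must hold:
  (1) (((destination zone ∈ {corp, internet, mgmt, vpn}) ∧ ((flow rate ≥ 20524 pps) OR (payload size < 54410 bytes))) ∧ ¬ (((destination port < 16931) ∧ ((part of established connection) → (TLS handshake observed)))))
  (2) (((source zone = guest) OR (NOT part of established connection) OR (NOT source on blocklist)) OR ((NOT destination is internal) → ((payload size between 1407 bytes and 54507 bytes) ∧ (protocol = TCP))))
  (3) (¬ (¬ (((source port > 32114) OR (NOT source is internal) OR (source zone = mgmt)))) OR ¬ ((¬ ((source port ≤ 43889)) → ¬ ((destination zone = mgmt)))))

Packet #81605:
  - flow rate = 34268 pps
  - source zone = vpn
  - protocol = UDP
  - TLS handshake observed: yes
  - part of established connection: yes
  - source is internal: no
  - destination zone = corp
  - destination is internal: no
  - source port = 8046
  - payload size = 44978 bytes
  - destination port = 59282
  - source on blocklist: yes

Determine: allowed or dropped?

Atomic conditions:
  destination zone ∈ {corp, internet, mgmt, vpn}: corp is in the set → true
  flow rate ≥ 20524 pps: 34268 ≥ 20524 is true
  payload size < 54410 bytes: 44978 < 54410 is true
  destination port < 16931: 59282 < 16931 is false
  part of established connection: yes → true
  TLS handshake observed: yes → true
  source zone = guest: vpn == guest is false
  NOT part of established connection: yes → false
  NOT source on blocklist: yes → false
  NOT destination is internal: no → true
  payload size between 1407 bytes and 54507 bytes: 44978 in [1407, 54507] is true
  protocol = TCP: UDP == TCP is false
  source port > 32114: 8046 > 32114 is false
  NOT source is internal: no → true
  source zone = mgmt: vpn == mgmt is false
  source port ≤ 43889: 8046 ≤ 43889 is true
  destination zone = mgmt: corp == mgmt is false
Combine:
[1.1.2] true OR true = true
[1.1] true AND true = true
[1.2.1.2] true → true = true
[1.2.1] false AND true = false
[1.2] NOT false = true
[1] true AND true = true
[2.1] false OR false OR false = false
[2.2.2] true AND false = false
[2.2] true → false = false
[2] false OR false = false
[3.1.1.1] false OR true OR false = true
[3.1.1] NOT true = false
[3.1] NOT false = true
[3.2.1.1] NOT true = false
[3.2.1.2] NOT false = true
[3.2.1] false → true (antecedent false ⇒ implication holds) = true
[3.2] NOT true = false
[3] true OR false = true
[root] true AND false AND true = false
Overall: false → dropped

Dropped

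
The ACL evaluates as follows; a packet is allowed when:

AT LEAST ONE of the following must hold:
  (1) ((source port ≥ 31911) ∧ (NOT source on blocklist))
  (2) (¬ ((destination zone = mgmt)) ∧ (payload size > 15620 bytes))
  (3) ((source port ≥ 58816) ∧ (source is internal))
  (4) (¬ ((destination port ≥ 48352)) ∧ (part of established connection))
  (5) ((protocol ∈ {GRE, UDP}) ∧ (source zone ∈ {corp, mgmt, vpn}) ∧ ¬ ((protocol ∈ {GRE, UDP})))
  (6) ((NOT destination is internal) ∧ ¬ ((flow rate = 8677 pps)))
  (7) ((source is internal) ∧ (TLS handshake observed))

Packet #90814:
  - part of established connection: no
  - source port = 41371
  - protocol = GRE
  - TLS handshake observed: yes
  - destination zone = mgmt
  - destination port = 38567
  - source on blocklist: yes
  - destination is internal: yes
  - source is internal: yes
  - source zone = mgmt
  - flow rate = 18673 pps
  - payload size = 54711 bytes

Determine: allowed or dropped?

Atomic conditions:
  source port ≥ 31911: 41371 ≥ 31911 is true
  NOT source on blocklist: yes → false
  destination zone = mgmt: mgmt == mgmt is true
  payload size > 15620 bytes: 54711 > 15620 is true
  source port ≥ 58816: 41371 ≥ 58816 is false
  source is internal: yes → true
  destination port ≥ 48352: 38567 ≥ 48352 is false
  part of established connection: no → false
  protocol ∈ {GRE, UDP}: GRE is in the set → true
  source zone ∈ {corp, mgmt, vpn}: mgmt is in the set → true
  NOT destination is internal: yes → false
  flow rate = 8677 pps: 18673 == 8677 is false
  TLS handshake observed: yes → true
Combine:
[1] true AND false = false
[2.1] NOT true = false
[2] false AND true = false
[3] false AND true = false
[4.1] NOT false = true
[4] true AND false = false
[5.3] NOT true = false
[5] true AND true AND false = false
[6.2] NOT false = true
[6] false AND true = false
[7] true AND true = true
[root] false OR false OR false OR false OR false OR false OR true = true
Overall: true → allowed

Allowed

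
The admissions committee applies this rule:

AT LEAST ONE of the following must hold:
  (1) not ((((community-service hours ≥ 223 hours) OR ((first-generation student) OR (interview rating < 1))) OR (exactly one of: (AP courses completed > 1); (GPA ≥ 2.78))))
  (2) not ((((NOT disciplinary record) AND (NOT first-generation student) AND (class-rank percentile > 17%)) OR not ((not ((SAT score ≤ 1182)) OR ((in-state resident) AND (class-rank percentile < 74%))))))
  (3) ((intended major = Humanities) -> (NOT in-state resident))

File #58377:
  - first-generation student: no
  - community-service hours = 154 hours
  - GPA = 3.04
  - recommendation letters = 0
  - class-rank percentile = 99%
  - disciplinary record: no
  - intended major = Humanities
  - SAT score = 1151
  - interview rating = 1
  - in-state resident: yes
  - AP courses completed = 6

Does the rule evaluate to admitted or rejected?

Admitted

Atomic conditions:
  community-service hours ≥ 223 hours: 154 ≥ 223 is false
  first-generation student: no → false
  interview rating < 1: 1 < 1 is false
  AP courses completed > 1: 6 > 1 is true
  GPA ≥ 2.78: 3.04 ≥ 2.78 is true
  NOT disciplinary record: no → true
  NOT first-generation student: no → true
  class-rank percentile > 17%: 99 > 17 is true
  SAT score ≤ 1182: 1151 ≤ 1182 is true
  in-state resident: yes → true
  class-rank percentile < 74%: 99 < 74 is false
  intended major = Humanities: Humanities == Humanities is true
  NOT in-state resident: yes → false
Combine:
[1.1.1.2] false OR false = false
[1.1.1] false OR false = false
[1.1.2] exactly-one(true, true) = false
[1.1] false OR false = false
[1] NOT false = true
[2.1.1] true AND true AND true = true
[2.1.2.1.1] NOT true = false
[2.1.2.1.2] true AND false = false
[2.1.2.1] false OR false = false
[2.1.2] NOT false = true
[2.1] true OR true = true
[2] NOT true = false
[3] true → false = false
[root] true OR false OR false = true
Overall: true → admitted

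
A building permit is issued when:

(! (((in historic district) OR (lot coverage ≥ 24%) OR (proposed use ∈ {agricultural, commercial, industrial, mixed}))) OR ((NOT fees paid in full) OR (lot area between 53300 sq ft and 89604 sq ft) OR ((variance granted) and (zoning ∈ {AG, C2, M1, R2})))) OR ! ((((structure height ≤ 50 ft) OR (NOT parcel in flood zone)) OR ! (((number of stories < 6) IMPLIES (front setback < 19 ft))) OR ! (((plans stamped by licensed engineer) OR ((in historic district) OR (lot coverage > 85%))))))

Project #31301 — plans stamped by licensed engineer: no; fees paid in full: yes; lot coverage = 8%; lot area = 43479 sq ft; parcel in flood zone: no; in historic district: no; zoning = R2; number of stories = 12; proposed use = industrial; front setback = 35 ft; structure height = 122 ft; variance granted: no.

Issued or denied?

Denied

Atomic conditions:
  in historic district: no → false
  lot coverage ≥ 24%: 8 ≥ 24 is false
  proposed use ∈ {agricultural, commercial, industrial, mixed}: industrial is in the set → true
  NOT fees paid in full: yes → false
  lot area between 53300 sq ft and 89604 sq ft: 43479 in [53300, 89604] is false
  variance granted: no → false
  zoning ∈ {AG, C2, M1, R2}: R2 is in the set → true
  structure height ≤ 50 ft: 122 ≤ 50 is false
  NOT parcel in flood zone: no → true
  number of stories < 6: 12 < 6 is false
  front setback < 19 ft: 35 < 19 is false
  plans stamped by licensed engineer: no → false
  lot coverage > 85%: 8 > 85 is false
Combine:
[1.1.1] false OR false OR true = true
[1.1] NOT true = false
[1.2.3] false AND true = false
[1.2] false OR false OR false = false
[1] false OR false = false
[2.1.1] false OR true = true
[2.1.2.1] false → false (antecedent false ⇒ implication holds) = true
[2.1.2] NOT true = false
[2.1.3.1.2] false OR false = false
[2.1.3.1] false OR false = false
[2.1.3] NOT false = true
[2.1] true OR false OR true = true
[2] NOT true = false
[root] false OR false = false
Overall: false → denied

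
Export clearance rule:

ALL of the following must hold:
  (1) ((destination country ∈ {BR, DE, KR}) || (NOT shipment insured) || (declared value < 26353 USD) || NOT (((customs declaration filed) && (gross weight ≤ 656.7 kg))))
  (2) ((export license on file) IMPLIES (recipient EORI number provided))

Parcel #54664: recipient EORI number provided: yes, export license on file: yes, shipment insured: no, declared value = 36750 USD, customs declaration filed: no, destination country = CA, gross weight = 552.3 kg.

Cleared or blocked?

Atomic conditions:
  destination country ∈ {BR, DE, KR}: CA is not in the set → false
  NOT shipment insured: no → true
  declared value < 26353 USD: 36750 < 26353 is false
  customs declaration filed: no → false
  gross weight ≤ 656.7 kg: 552.3 ≤ 656.7 is true
  export license on file: yes → true
  recipient EORI number provided: yes → true
Combine:
[1.4.1] false AND true = false
[1.4] NOT false = true
[1] false OR true OR false OR true = true
[2] true → true = true
[root] true AND true = true
Overall: true → cleared

Cleared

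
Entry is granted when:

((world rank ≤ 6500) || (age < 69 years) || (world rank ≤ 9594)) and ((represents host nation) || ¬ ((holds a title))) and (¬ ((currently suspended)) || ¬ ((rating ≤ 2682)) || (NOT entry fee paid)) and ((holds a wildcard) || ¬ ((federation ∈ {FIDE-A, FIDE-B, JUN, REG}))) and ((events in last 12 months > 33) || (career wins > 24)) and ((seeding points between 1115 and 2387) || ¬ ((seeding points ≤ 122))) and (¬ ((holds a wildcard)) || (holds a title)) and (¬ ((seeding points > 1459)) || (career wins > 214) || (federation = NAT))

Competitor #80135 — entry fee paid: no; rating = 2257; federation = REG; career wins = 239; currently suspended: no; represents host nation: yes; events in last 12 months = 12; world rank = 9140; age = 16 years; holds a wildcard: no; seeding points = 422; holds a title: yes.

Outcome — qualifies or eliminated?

Atomic conditions:
  world rank ≤ 6500: 9140 ≤ 6500 is false
  age < 69 years: 16 < 69 is true
  world rank ≤ 9594: 9140 ≤ 9594 is true
  represents host nation: yes → true
  holds a title: yes → true
  currently suspended: no → false
  rating ≤ 2682: 2257 ≤ 2682 is true
  NOT entry fee paid: no → true
  holds a wildcard: no → false
  federation ∈ {FIDE-A, FIDE-B, JUN, REG}: REG is in the set → true
  events in last 12 months > 33: 12 > 33 is false
  career wins > 24: 239 > 24 is true
  seeding points between 1115 and 2387: 422 in [1115, 2387] is false
  seeding points ≤ 122: 422 ≤ 122 is false
  seeding points > 1459: 422 > 1459 is false
  career wins > 214: 239 > 214 is true
  federation = NAT: REG == NAT is false
Combine:
[1] false OR true OR true = true
[2.2] NOT true = false
[2] true OR false = true
[3.1] NOT false = true
[3.2] NOT true = false
[3] true OR false OR true = true
[4.2] NOT true = false
[4] false OR false = false
[5] false OR true = true
[6.2] NOT false = true
[6] false OR true = true
[7.1] NOT false = true
[7] true OR true = true
[8.1] NOT false = true
[8] true OR true OR false = true
[root] true AND true AND true AND false AND true AND true AND true AND true = false
Overall: false → eliminated

Eliminated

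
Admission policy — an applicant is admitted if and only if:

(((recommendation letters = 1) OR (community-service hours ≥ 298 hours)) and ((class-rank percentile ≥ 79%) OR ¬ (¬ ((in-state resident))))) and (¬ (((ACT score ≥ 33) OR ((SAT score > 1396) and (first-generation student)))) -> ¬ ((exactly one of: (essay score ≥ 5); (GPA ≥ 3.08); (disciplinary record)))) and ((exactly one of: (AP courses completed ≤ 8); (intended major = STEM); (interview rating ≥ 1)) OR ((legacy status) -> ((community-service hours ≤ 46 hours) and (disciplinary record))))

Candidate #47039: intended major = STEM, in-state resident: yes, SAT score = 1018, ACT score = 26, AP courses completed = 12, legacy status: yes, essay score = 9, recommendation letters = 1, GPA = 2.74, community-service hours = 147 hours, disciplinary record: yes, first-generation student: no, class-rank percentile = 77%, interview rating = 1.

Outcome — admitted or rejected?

Atomic conditions:
  recommendation letters = 1: 1 == 1 is true
  community-service hours ≥ 298 hours: 147 ≥ 298 is false
  class-rank percentile ≥ 79%: 77 ≥ 79 is false
  in-state resident: yes → true
  ACT score ≥ 33: 26 ≥ 33 is false
  SAT score > 1396: 1018 > 1396 is false
  first-generation student: no → false
  essay score ≥ 5: 9 ≥ 5 is true
  GPA ≥ 3.08: 2.74 ≥ 3.08 is false
  disciplinary record: yes → true
  AP courses completed ≤ 8: 12 ≤ 8 is false
  intended major = STEM: STEM == STEM is true
  interview rating ≥ 1: 1 ≥ 1 is true
  legacy status: yes → true
  community-service hours ≤ 46 hours: 147 ≤ 46 is false
Combine:
[1.1] true OR false = true
[1.2.2.1] NOT true = false
[1.2.2] NOT false = true
[1.2] false OR true = true
[1] true AND true = true
[2.1.1.2] false AND false = false
[2.1.1] false OR false = false
[2.1] NOT false = true
[2.2.1] exactly-one(true, false, true) = false
[2.2] NOT false = true
[2] true → true = true
[3.1] exactly-one(false, true, true) = false
[3.2.2] false AND true = false
[3.2] true → false = false
[3] false OR false = false
[root] true AND true AND false = false
Overall: false → rejected

Rejected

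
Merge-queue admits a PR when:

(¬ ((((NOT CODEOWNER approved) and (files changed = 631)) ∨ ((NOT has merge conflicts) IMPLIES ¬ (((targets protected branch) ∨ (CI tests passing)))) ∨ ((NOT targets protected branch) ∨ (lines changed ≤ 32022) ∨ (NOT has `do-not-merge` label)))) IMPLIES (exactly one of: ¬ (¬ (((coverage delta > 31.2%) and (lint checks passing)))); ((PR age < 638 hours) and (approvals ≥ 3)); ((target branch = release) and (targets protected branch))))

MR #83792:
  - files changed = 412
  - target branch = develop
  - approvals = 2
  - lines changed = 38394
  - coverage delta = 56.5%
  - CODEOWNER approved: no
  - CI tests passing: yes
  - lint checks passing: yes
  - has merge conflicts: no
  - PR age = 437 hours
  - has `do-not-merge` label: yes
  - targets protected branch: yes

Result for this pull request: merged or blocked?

Merged

Atomic conditions:
  NOT CODEOWNER approved: no → true
  files changed = 631: 412 == 631 is false
  NOT has merge conflicts: no → true
  targets protected branch: yes → true
  CI tests passing: yes → true
  NOT targets protected branch: yes → false
  lines changed ≤ 32022: 38394 ≤ 32022 is false
  NOT has `do-not-merge` label: yes → false
  coverage delta > 31.2%: 56.5 > 31.2 is true
  lint checks passing: yes → true
  PR age < 638 hours: 437 < 638 is true
  approvals ≥ 3: 2 ≥ 3 is false
  target branch = release: develop == release is false
Combine:
[1.1.1] true AND false = false
[1.1.2.2.1] true OR true = true
[1.1.2.2] NOT true = false
[1.1.2] true → false = false
[1.1.3] false OR false OR false = false
[1.1] false OR false OR false = false
[1] NOT false = true
[2.1.1.1] true AND true = true
[2.1.1] NOT true = false
[2.1] NOT false = true
[2.2] true AND false = false
[2.3] false AND true = false
[2] exactly-one(true, false, false) = true
[root] true → true = true
Overall: true → merged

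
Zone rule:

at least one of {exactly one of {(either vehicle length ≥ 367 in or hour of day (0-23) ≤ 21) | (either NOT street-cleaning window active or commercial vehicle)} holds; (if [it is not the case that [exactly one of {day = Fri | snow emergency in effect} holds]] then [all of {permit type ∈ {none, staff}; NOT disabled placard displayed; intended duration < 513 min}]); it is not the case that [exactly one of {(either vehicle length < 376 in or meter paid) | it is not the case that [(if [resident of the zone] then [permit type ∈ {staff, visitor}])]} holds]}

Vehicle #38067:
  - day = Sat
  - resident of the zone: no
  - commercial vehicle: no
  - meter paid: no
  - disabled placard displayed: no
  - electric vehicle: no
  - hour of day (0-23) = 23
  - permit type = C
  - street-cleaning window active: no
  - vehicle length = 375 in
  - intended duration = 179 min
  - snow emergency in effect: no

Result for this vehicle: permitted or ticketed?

Atomic conditions:
  vehicle length ≥ 367 in: 375 ≥ 367 is true
  hour of day (0-23) ≤ 21: 23 ≤ 21 is false
  NOT street-cleaning window active: no → true
  commercial vehicle: no → false
  day = Fri: Sat == Fri is false
  snow emergency in effect: no → false
  permit type ∈ {none, staff}: C is not in the set → false
  NOT disabled placard displayed: no → true
  intended duration < 513 min: 179 < 513 is true
  vehicle length < 376 in: 375 < 376 is true
  meter paid: no → false
  resident of the zone: no → false
  permit type ∈ {staff, visitor}: C is not in the set → false
Combine:
[1.1] true OR false = true
[1.2] true OR false = true
[1] exactly-one(true, true) = false
[2.1.1] exactly-one(false, false) = false
[2.1] NOT false = true
[2.2] false AND true AND true = false
[2] true → false = false
[3.1.1] true OR false = true
[3.1.2.1] false → false (antecedent false ⇒ implication holds) = true
[3.1.2] NOT true = false
[3.1] exactly-one(true, false) = true
[3] NOT true = false
[root] false OR false OR false = false
Overall: false → ticketed

Ticketed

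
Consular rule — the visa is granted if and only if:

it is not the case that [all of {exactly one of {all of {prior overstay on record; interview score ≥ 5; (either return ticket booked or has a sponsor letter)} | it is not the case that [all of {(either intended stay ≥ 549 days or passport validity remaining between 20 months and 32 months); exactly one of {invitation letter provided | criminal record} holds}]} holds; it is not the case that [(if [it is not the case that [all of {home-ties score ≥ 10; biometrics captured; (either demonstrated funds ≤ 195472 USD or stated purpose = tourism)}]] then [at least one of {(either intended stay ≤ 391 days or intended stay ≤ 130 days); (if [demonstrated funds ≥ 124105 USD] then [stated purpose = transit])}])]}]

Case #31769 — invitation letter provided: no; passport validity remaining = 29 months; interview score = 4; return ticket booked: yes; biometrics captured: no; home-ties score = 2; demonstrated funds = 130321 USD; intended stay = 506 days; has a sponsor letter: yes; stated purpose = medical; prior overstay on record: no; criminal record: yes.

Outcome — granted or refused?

Granted

Atomic conditions:
  prior overstay on record: no → false
  interview score ≥ 5: 4 ≥ 5 is false
  return ticket booked: yes → true
  has a sponsor letter: yes → true
  intended stay ≥ 549 days: 506 ≥ 549 is false
  passport validity remaining between 20 months and 32 months: 29 in [20, 32] is true
  invitation letter provided: no → false
  criminal record: yes → true
  home-ties score ≥ 10: 2 ≥ 10 is false
  biometrics captured: no → false
  demonstrated funds ≤ 195472 USD: 130321 ≤ 195472 is true
  stated purpose = tourism: medical == tourism is false
  intended stay ≤ 391 days: 506 ≤ 391 is false
  intended stay ≤ 130 days: 506 ≤ 130 is false
  demonstrated funds ≥ 124105 USD: 130321 ≥ 124105 is true
  stated purpose = transit: medical == transit is false
Combine:
[1.1.1.3] true OR true = true
[1.1.1] false AND false AND true = false
[1.1.2.1.1] false OR true = true
[1.1.2.1.2] exactly-one(false, true) = true
[1.1.2.1] true AND true = true
[1.1.2] NOT true = false
[1.1] exactly-one(false, false) = false
[1.2.1.1.1.3] true OR false = true
[1.2.1.1.1] false AND false AND true = false
[1.2.1.1] NOT false = true
[1.2.1.2.1] false OR false = false
[1.2.1.2.2] true → false = false
[1.2.1.2] false OR false = false
[1.2.1] true → false = false
[1.2] NOT false = true
[1] false AND true = false
[root] NOT false = true
Overall: true → granted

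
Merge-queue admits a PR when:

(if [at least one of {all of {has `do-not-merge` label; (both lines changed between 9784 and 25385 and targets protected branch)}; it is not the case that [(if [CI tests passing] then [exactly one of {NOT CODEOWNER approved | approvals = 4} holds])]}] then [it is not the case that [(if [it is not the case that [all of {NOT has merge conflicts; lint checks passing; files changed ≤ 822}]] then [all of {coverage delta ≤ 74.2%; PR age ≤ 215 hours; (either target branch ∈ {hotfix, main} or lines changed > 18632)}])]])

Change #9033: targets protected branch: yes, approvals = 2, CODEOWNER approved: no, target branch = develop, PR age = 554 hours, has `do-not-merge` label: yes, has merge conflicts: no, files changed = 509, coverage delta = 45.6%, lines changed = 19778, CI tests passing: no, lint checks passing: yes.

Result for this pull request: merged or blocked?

Atomic conditions:
  has `do-not-merge` label: yes → true
  lines changed between 9784 and 25385: 19778 in [9784, 25385] is true
  targets protected branch: yes → true
  CI tests passing: no → false
  NOT CODEOWNER approved: no → true
  approvals = 4: 2 == 4 is false
  NOT has merge conflicts: no → true
  lint checks passing: yes → true
  files changed ≤ 822: 509 ≤ 822 is true
  coverage delta ≤ 74.2%: 45.6 ≤ 74.2 is true
  PR age ≤ 215 hours: 554 ≤ 215 is false
  target branch ∈ {hotfix, main}: develop is not in the set → false
  lines changed > 18632: 19778 > 18632 is true
Combine:
[1.1.2] true AND true = true
[1.1] true AND true = true
[1.2.1.2] exactly-one(true, false) = true
[1.2.1] false → true (antecedent false ⇒ implication holds) = true
[1.2] NOT true = false
[1] true OR false = true
[2.1.1.1] true AND true AND true = true
[2.1.1] NOT true = false
[2.1.2.3] false OR true = true
[2.1.2] true AND false AND true = false
[2.1] false → false (antecedent false ⇒ implication holds) = true
[2] NOT true = false
[root] true → false = false
Overall: false → blocked

Blocked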